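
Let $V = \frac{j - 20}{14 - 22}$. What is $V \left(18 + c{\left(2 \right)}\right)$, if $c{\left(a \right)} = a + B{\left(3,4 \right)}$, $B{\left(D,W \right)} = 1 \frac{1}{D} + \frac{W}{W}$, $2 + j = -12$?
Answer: $\frac{272}{3} \approx 90.667$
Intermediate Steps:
$j = -14$ ($j = -2 - 12 = -14$)
$V = \frac{17}{4}$ ($V = \frac{-14 - 20}{14 - 22} = - \frac{34}{-8} = \left(-34\right) \left(- \frac{1}{8}\right) = \frac{17}{4} \approx 4.25$)
$B{\left(D,W \right)} = 1 + \frac{1}{D}$ ($B{\left(D,W \right)} = \frac{1}{D} + 1 = 1 + \frac{1}{D}$)
$c{\left(a \right)} = \frac{4}{3} + a$ ($c{\left(a \right)} = a + \frac{1 + 3}{3} = a + \frac{1}{3} \cdot 4 = a + \frac{4}{3} = \frac{4}{3} + a$)
$V \left(18 + c{\left(2 \right)}\right) = \frac{17 \left(18 + \left(\frac{4}{3} + 2\right)\right)}{4} = \frac{17 \left(18 + \frac{10}{3}\right)}{4} = \frac{17}{4} \cdot \frac{64}{3} = \frac{272}{3}$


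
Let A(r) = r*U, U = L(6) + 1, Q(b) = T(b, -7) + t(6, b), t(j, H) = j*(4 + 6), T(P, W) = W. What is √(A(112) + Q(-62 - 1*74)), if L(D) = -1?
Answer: √53 ≈ 7.2801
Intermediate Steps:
t(j, H) = 10*j (t(j, H) = j*10 = 10*j)
Q(b) = 53 (Q(b) = -7 + 10*6 = -7 + 60 = 53)
U = 0 (U = -1 + 1 = 0)
A(r) = 0 (A(r) = r*0 = 0)
√(A(112) + Q(-62 - 1*74)) = √(0 + 53) = √53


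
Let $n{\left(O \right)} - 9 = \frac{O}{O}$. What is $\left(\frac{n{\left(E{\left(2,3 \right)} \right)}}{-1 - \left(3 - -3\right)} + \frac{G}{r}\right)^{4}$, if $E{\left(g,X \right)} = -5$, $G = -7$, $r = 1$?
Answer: $\frac{12117361}{2401} \approx 5046.8$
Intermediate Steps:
$n{\left(O \right)} = 10$ ($n{\left(O \right)} = 9 + \frac{O}{O} = 9 + 1 = 10$)
$\left(\frac{n{\left(E{\left(2,3 \right)} \right)}}{-1 - \left(3 - -3\right)} + \frac{G}{r}\right)^{4} = \left(\frac{10}{-1 - \left(3 - -3\right)} - \frac{7}{1}\right)^{4} = \left(\frac{10}{-1 - \left(3 + 3\right)} - 7\right)^{4} = \left(\frac{10}{-1 - 6} - 7\right)^{4} = \left(\frac{10}{-7} - 7\right)^{4} = \left(10 \left(- \frac{1}{7}\right) - 7\right)^{4} = \left(- \frac{10}{7} - 7\right)^{4} = \left(- \frac{59}{7}\right)^{4} = \frac{12117361}{2401}$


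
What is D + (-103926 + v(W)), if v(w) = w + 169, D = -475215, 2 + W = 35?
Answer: -578939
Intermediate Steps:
W = 33 (W = -2 + 35 = 33)
v(w) = 169 + w
D + (-103926 + v(W)) = -475215 + (-103926 + (169 + 33)) = -475215 + (-103926 + 202) = -475215 - 103724 = -578939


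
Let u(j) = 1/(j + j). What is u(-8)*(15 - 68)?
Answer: 53/16 ≈ 3.3125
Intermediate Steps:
u(j) = 1/(2*j)
u(-8)*(15 - 68) = ((½)/(-8))*(15 - 68) = ((½)*(-⅛))*(-53) = -1/16*(-53) = 53/16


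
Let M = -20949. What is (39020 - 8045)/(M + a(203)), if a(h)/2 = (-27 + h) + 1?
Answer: -2065/1373 ≈ -1.5040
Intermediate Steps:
a(h) = -52 + 2*h (a(h) = 2*((-27 + h) + 1) = 2*(-26 + h) = -52 + 2*h)
(39020 - 8045)/(M + a(203)) = (39020 - 8045)/(-20949 + (-52 + 2*203)) = 30975/(-20949 + (-52 + 406)) = 30975/(-20949 + 354) = 30975/(-20595) = 30975*(-1/20595) = -2065/1373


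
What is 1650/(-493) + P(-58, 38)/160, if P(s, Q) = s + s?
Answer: -80297/19720 ≈ -4.0719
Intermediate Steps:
P(s, Q) = 2*s
1650/(-493) + P(-58, 38)/160 = 1650/(-493) + (2*(-58))/160 = 1650*(-1/493) - 116*1/160 = -1650/493 - 29/40 = -80297/19720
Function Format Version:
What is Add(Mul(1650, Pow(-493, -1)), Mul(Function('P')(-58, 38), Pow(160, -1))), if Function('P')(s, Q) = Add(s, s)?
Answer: Rational(-80297, 19720) ≈ -4.0719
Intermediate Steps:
Function('P')(s, Q) = Mul(2, s)
Add(Mul(1650, Pow(-493, -1)), Mul(Function('P')(-58, 38), Pow(160, -1))) = Add(Mul(1650, Pow(-493, -1)), Mul(Mul(2, -58), Pow(160, -1))) = Add(Mul(1650, Rational(-1, 493)), Mul(-116, Rational(1, 160))) = Add(Rational(-1650, 493), Rational(-29, 40)) = Rational(-80297, 19720)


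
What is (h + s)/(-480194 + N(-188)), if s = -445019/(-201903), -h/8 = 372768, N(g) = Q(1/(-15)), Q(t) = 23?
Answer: 602103375013/96947965413 ≈ 6.2106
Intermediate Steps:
N(g) = 23
h = -2982144 (h = -8*372768 = -2982144)
s = 445019/201903 (s = -445019*(-1/201903) = 445019/201903 ≈ 2.2041)
(h + s)/(-480194 + N(-188)) = (-2982144 + 445019/201903)/(-480194 + 23) = -602103375013/201903/(-480171) = -602103375013/201903*(-1/480171) = 602103375013/96947965413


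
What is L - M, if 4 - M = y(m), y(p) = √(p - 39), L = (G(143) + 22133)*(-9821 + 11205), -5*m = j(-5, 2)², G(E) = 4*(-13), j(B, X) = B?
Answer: 30560100 + 2*I*√11 ≈ 3.056e+7 + 6.6332*I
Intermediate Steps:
G(E) = -52
m = -5 (m = -⅕*(-5)² = -⅕*25 = -5)
L = 30560104 (L = (-52 + 22133)*(-9821 + 11205) = 22081*1384 = 30560104)
y(p) = √(-39 + p)
M = 4 - 2*I*√11 (M = 4 - √(-39 - 5) = 4 - √(-44) = 4 - 2*I*√11 ≈ 4.0 - 6.6332*I)
L - M = 30560104 - (4 - 2*I*√11) = 30560104 + (-4 + 2*I*√11) = 30560100 + 2*I*√11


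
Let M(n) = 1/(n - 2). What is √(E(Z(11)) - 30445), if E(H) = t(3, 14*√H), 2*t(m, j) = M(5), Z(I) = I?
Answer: I*√1096014/6 ≈ 174.48*I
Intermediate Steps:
M(n) = 1/(-2 + n)
t(m, j) = ⅙ (t(m, j) = 1/(2*(-2 + 5)) = (½)/3 = (½)*(⅓) = ⅙)
E(H) = ⅙
√(E(Z(11)) - 30445) = √(⅙ - 30445) = √(-182669/6) = I*√1096014/6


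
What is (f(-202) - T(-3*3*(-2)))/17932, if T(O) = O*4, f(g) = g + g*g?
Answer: 20265/8966 ≈ 2.2602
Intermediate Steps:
f(g) = g + g²
T(O) = 4*O
(f(-202) - T(-3*3*(-2)))/17932 = (-202*(1 - 202) - 4*-3*3*(-2))/17932 = (-202*(-201) - 4*(-9*(-2)))*(1/17932) = (40602 - 4*18)*(1/17932) = (40602 - 1*72)*(1/17932) = (40602 - 72)*(1/17932) = 40530*(1/17932) = 20265/8966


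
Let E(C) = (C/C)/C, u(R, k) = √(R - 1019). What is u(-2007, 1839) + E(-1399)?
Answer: -1/1399 + I*√3026 ≈ -0.0007148 + 55.009*I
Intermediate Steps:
u(R, k) = √(-1019 + R)
E(C) = 1/C
u(-2007, 1839) + E(-1399) = √(-1019 - 2007) + 1/(-1399) = √(-3026) - 1/1399 = I*√3026 - 1/1399 = -1/1399 + I*√3026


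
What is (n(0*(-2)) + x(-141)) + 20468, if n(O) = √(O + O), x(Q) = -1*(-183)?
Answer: 20651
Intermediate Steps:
x(Q) = 183
n(O) = √2*√O (n(O) = √(2*O) = √2*√O)
(n(0*(-2)) + x(-141)) + 20468 = (√2*√(0*(-2)) + 183) + 20468 = (√2*√0 + 183) + 20468 = (√2*0 + 183) + 20468 = (0 + 183) + 20468 = 183 + 20468 = 20651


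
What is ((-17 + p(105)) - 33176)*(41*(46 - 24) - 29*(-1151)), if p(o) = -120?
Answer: -1142002953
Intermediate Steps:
((-17 + p(105)) - 33176)*(41*(46 - 24) - 29*(-1151)) = ((-17 - 120) - 33176)*(41*(46 - 24) - 29*(-1151)) = (-137 - 33176)*(41*22 + 33379) = -33313*(902 + 33379) = -33313*34281 = -1142002953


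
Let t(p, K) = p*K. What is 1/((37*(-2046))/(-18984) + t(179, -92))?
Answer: -3164/52092135 ≈ -6.0739e-5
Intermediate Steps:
t(p, K) = K*p
1/((37*(-2046))/(-18984) + t(179, -92)) = 1/((37*(-2046))/(-18984) - 92*179) = 1/(-75702*(-1/18984) - 16468) = 1/(12617/3164 - 16468) = 1/(-52092135/3164) = -3164/52092135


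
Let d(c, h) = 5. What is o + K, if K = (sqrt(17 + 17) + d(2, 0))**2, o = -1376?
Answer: -1317 + 10*sqrt(34) ≈ -1258.7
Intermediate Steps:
K = (5 + sqrt(34))**2 (K = (sqrt(17 + 17) + 5)**2 = (sqrt(34) + 5)**2 = (5 + sqrt(34))**2 ≈ 117.31)
o + K = -1376 + (5 + sqrt(34))**2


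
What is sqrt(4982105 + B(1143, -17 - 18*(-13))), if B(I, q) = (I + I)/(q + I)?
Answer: sqrt(575931532310)/340 ≈ 2232.1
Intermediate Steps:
B(I, q) = 2*I/(I + q) (B(I, q) = (2*I)/(I + q) = 2*I/(I + q))
sqrt(4982105 + B(1143, -17 - 18*(-13))) = sqrt(4982105 + 2*1143/(1143 + (-17 - 18*(-13)))) = sqrt(4982105 + 2*1143/(1143 + (-17 + 234))) = sqrt(4982105 + 2*1143/(1143 + 217)) = sqrt(4982105 + 2*1143/1360) = sqrt(4982105 + 2*1143*(1/1360)) = sqrt(4982105 + 1143/680) = sqrt(3387832543/680) = sqrt(575931532310)/340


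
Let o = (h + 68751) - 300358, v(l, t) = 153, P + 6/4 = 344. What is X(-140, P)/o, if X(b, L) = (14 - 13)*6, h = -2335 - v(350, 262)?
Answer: -6/234095 ≈ -2.5631e-5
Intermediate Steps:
P = 685/2 (P = -3/2 + 344 = 685/2 ≈ 342.50)
h = -2488 (h = -2335 - 1*153 = -2335 - 153 = -2488)
X(b, L) = 6 (X(b, L) = 1*6 = 6)
o = -234095 (o = (-2488 + 68751) - 300358 = 66263 - 300358 = -234095)
X(-140, P)/o = 6/(-234095) = 6*(-1/234095) = -6/234095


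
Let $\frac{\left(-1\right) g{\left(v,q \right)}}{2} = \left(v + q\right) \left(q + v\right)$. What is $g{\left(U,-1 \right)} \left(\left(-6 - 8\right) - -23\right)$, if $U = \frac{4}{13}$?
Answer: $- \frac{1458}{169} \approx -8.6272$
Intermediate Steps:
$U = \frac{4}{13}$ ($U = 4 \cdot \frac{1}{13} = \frac{4}{13} \approx 0.30769$)
$g{\left(v,q \right)} = - 2 \left(q + v\right)^{2}$ ($g{\left(v,q \right)} = - 2 \left(v + q\right) \left(q + v\right) = - 2 \left(q + v\right) \left(q + v\right) = - 2 \left(q + v\right)^{2}$)
$g{\left(U,-1 \right)} \left(\left(-6 - 8\right) - -23\right) = - 2 \left(-1 + \frac{4}{13}\right)^{2} \left(\left(-6 - 8\right) - -23\right) = - 2 \left(- \frac{9}{13}\right)^{2} \left(\left(-6 - 8\right) + 23\right) = \left(-2\right) \frac{81}{169} \left(-14 + 23\right) = \left(- \frac{162}{169}\right) 9 = - \frac{1458}{169}$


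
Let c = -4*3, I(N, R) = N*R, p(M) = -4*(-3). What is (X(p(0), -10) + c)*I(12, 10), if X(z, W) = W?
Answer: -2640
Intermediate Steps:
p(M) = 12
c = -12
(X(p(0), -10) + c)*I(12, 10) = (-10 - 12)*(12*10) = -22*120 = -2640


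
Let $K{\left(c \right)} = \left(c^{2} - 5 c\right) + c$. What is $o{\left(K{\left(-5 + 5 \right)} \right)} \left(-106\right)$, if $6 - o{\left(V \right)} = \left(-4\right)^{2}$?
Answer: $1060$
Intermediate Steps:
$K{\left(c \right)} = c^{2} - 4 c$
$o{\left(V \right)} = -10$ ($o{\left(V \right)} = 6 - \left(-4\right)^{2} = 6 - 16 = -10$)
$o{\left(K{\left(-5 + 5 \right)} \right)} \left(-106\right) = \left(-10\right) \left(-106\right) = 1060$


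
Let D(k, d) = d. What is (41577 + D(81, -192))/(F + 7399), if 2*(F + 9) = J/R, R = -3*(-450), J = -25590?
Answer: 3724650/664247 ≈ 5.6073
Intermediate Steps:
R = 1350
F = -1663/90 (F = -9 + (-25590/1350)/2 = -9 + (-25590*1/1350)/2 = -9 + (½)*(-853/45) = -9 - 853/90 = -1663/90 ≈ -18.478)
(41577 + D(81, -192))/(F + 7399) = (41577 - 192)/(-1663/90 + 7399) = 41385/(664247/90) = 41385*(90/664247) = 3724650/664247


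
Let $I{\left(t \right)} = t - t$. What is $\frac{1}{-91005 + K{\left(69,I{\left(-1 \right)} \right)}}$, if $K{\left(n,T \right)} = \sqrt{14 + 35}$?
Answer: $- \frac{1}{90998} \approx -1.0989 \cdot 10^{-5}$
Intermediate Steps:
$I{\left(t \right)} = 0$
$K{\left(n,T \right)} = 7$ ($K{\left(n,T \right)} = \sqrt{49} = 7$)
$\frac{1}{-91005 + K{\left(69,I{\left(-1 \right)} \right)}} = \frac{1}{-91005 + 7} = \frac{1}{-90998} = - \frac{1}{90998}$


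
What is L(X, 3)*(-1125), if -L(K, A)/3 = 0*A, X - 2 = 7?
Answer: 0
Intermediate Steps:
X = 9 (X = 2 + 7 = 9)
L(K, A) = 0 (L(K, A) = -0*A = -3*0 = 0)
L(X, 3)*(-1125) = 0*(-1125) = 0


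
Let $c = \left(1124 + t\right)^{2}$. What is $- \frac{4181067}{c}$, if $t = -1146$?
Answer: $- \frac{380097}{44} \approx -8638.6$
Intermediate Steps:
$c = 484$ ($c = \left(1124 - 1146\right)^{2} = \left(-22\right)^{2} = 484$)
$- \frac{4181067}{c} = - \frac{4181067}{484} = \left(-4181067\right) \frac{1}{484} = - \frac{380097}{44}$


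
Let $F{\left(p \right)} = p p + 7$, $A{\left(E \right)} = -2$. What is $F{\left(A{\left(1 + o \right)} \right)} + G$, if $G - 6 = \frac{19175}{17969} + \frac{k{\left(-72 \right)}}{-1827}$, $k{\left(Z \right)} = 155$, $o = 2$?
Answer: $\frac{84335243}{4689909} \approx 17.982$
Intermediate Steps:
$F{\left(p \right)} = 7 + p^{2}$ ($F{\left(p \right)} = p^{2} + 7 = 7 + p^{2}$)
$G = \frac{32746244}{4689909}$ ($G = 6 + \left(\frac{19175}{17969} + \frac{155}{-1827}\right) = 6 + \left(19175 \cdot \frac{1}{17969} + 155 \left(- \frac{1}{1827}\right)\right) = 6 + \left(\frac{19175}{17969} - \frac{155}{1827}\right) = 6 + \frac{4606790}{4689909} = \frac{32746244}{4689909} \approx 6.9823$)
$F{\left(A{\left(1 + o \right)} \right)} + G = \left(7 + \left(-2\right)^{2}\right) + \frac{32746244}{4689909} = \left(7 + 4\right) + \frac{32746244}{4689909} = 11 + \frac{32746244}{4689909} = \frac{84335243}{4689909}$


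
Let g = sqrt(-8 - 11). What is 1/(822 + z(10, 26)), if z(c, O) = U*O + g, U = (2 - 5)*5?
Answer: 432/186643 - I*sqrt(19)/186643 ≈ 0.0023146 - 2.3354e-5*I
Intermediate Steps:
g = I*sqrt(19) (g = sqrt(-19) = I*sqrt(19) ≈ 4.3589*I)
U = -15 (U = -3*5 = -15)
z(c, O) = -15*O + I*sqrt(19)
1/(822 + z(10, 26)) = 1/(822 + (-15*26 + I*sqrt(19))) = 1/(822 + (-390 + I*sqrt(19))) = 1/(432 + I*sqrt(19))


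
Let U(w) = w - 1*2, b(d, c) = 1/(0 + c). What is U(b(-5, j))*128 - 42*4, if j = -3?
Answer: -1400/3 ≈ -466.67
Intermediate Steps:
b(d, c) = 1/c
U(w) = -2 + w (U(w) = w - 2 = -2 + w)
U(b(-5, j))*128 - 42*4 = (-2 + 1/(-3))*128 - 42*4 = (-2 - ⅓)*128 - 168 = -7/3*128 - 168 = -896/3 - 168 = -1400/3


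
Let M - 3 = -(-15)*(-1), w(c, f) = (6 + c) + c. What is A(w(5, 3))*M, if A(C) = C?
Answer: -192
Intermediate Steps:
w(c, f) = 6 + 2*c
M = -12 (M = 3 - (-15)*(-1) = 3 - 3*5 = 3 - 15 = -12)
A(w(5, 3))*M = (6 + 2*5)*(-12) = (6 + 10)*(-12) = 16*(-12) = -192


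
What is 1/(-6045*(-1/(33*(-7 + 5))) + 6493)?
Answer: 22/140831 ≈ 0.00015622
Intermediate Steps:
1/(-6045*(-1/(33*(-7 + 5))) + 6493) = 1/(-6045/((-2*(-33))) + 6493) = 1/(-6045/66 + 6493) = 1/(-6045*1/66 + 6493) = 1/(-2015/22 + 6493) = 1/(140831/22) = 22/140831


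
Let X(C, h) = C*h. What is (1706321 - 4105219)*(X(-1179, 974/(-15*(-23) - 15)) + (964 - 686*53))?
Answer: 5128990256778/55 ≈ 9.3254e+10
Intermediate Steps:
(1706321 - 4105219)*(X(-1179, 974/(-15*(-23) - 15)) + (964 - 686*53)) = (1706321 - 4105219)*(-1148346/(-15*(-23) - 15) + (964 - 686*53)) = -2398898*(-1148346/(345 - 15) + (964 - 36358)) = -2398898*(-1148346/330 - 35394) = -2398898*(-1179*487/165 - 35394) = -2398898*(-191391/55 - 35394) = -2398898*(-2138061/55) = 5128990256778/55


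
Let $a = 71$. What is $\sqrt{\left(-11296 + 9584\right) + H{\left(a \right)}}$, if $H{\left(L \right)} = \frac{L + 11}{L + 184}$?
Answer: $\frac{i \sqrt{111301890}}{255} \approx 41.372 i$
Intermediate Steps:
$H{\left(L \right)} = \frac{11 + L}{184 + L}$
$\sqrt{\left(-11296 + 9584\right) + H{\left(a \right)}} = \sqrt{\left(-11296 + 9584\right) + \frac{11 + 71}{184 + 71}} = \sqrt{-1712 + \frac{1}{255} \cdot 82} = \sqrt{-1712 + \frac{82}{255}} = \sqrt{- \frac{436478}{255}} = \frac{i \sqrt{111301890}}{255}$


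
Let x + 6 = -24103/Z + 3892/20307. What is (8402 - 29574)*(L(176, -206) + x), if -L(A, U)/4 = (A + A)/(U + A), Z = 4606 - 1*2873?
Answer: -14484859347788/25137165 ≈ -5.7623e+5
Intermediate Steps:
Z = 1733 (Z = 4606 - 2873 = 1733)
L(A, U) = -8*A/(A + U) (L(A, U) = -4*(A + A)/(U + A) = -4*2*A/(A + U) = -8*A/(A + U))
x = -99123853/5027433 (x = -6 + (-24103/1733 + 3892/20307) = -6 + (-24103*1/1733 + 3892*(1/20307)) = -6 + (-24103/1733 + 556/2901) = -6 - 68959255/5027433 = -99123853/5027433 ≈ -19.717)
(8402 - 29574)*(L(176, -206) + x) = (8402 - 29574)*(-8*176/(176 - 206) - 99123853/5027433) = -21172*(-8*176/(-30) - 99123853/5027433) = -21172*(-8*176*(-1/30) - 99123853/5027433) = -21172*(704/15 - 99123853/5027433) = -21172*684151679/25137165 = -14484859347788/25137165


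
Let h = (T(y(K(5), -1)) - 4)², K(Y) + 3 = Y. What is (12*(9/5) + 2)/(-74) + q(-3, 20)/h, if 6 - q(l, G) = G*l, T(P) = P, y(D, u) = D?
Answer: 5987/370 ≈ 16.181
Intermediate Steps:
K(Y) = -3 + Y
q(l, G) = 6 - G*l
h = 4 (h = ((-3 + 5) - 4)² = (2 - 4)² = (-2)² = 4)
(12*(9/5) + 2)/(-74) + q(-3, 20)/h = (12*(9/5) + 2)/(-74) + (6 - 1*20*(-3))/4 = (12*(9*(⅕)) + 2)*(-1/74) + (6 + 60)*(¼) = (12*(9/5) + 2)*(-1/74) + 66*(¼) = (108/5 + 2)*(-1/74) + 33/2 = (118/5)*(-1/74) + 33/2 = -59/185 + 33/2 = 5987/370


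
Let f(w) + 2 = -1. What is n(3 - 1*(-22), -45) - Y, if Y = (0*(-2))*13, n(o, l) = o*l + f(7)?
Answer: -1128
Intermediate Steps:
f(w) = -3 (f(w) = -2 - 1 = -3)
n(o, l) = -3 + l*o (n(o, l) = o*l - 3 = l*o - 3 = -3 + l*o)
Y = 0 (Y = 0*13 = 0)
n(3 - 1*(-22), -45) - Y = (-3 - 45*(3 - 1*(-22))) - 1*0 = (-3 - 45*(3 + 22)) + 0 = (-3 - 45*25) + 0 = (-3 - 1125) + 0 = -1128 + 0 = -1128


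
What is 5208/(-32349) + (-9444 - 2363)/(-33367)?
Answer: 69389769/359796361 ≈ 0.19286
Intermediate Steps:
5208/(-32349) + (-9444 - 2363)/(-33367) = 5208*(-1/32349) - 11807*(-1/33367) = -1736/10783 + 11807/33367 = 69389769/359796361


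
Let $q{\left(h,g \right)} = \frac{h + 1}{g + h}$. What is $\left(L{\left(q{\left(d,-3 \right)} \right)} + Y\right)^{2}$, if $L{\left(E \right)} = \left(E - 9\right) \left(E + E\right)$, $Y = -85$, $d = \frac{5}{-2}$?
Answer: $\frac{117961321}{14641} \approx 8056.9$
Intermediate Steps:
$d = - \frac{5}{2}$ ($d = 5 \left(- \frac{1}{2}\right) = - \frac{5}{2} \approx -2.5$)
$q{\left(h,g \right)} = \frac{1 + h}{g + h}$
$L{\left(E \right)} = 2 E \left(-9 + E\right)$ ($L{\left(E \right)} = \left(-9 + E\right) 2 E = 2 E \left(-9 + E\right)$)
$\left(L{\left(q{\left(d,-3 \right)} \right)} + Y\right)^{2} = \left(2 \frac{1 - \frac{5}{2}}{-3 - \frac{5}{2}} \left(-9 + \frac{1 - \frac{5}{2}}{-3 - \frac{5}{2}}\right) - 85\right)^{2} = \left(2 \frac{1}{- \frac{11}{2}} \left(- \frac{3}{2}\right) \left(-9 + \frac{1}{- \frac{11}{2}} \left(- \frac{3}{2}\right)\right) - 85\right)^{2} = \left(2 \left(\left(- \frac{2}{11}\right) \left(- \frac{3}{2}\right)\right) \left(-9 - - \frac{3}{11}\right) - 85\right)^{2} = \left(2 \cdot \frac{3}{11} \left(-9 + \frac{3}{11}\right) - 85\right)^{2} = \left(2 \cdot \frac{3}{11} \left(- \frac{96}{11}\right) - 85\right)^{2} = \left(- \frac{576}{121} - 85\right)^{2} = \left(- \frac{10861}{121}\right)^{2} = \frac{117961321}{14641}$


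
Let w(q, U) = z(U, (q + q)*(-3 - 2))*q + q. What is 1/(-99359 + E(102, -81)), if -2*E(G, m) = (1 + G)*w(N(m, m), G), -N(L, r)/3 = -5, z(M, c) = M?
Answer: -2/357853 ≈ -5.5889e-6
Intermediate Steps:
N(L, r) = 15 (N(L, r) = -3*(-5) = 15)
w(q, U) = q + U*q (w(q, U) = U*q + q = q + U*q)
E(G, m) = -(1 + G)*(15 + 15*G)/2 (E(G, m) = -(1 + G)*15*(1 + G)/2 = -(1 + G)*(15 + 15*G)/2)
1/(-99359 + E(102, -81)) = 1/(-99359 - 15*(1 + 102)²/2) = 1/(-99359 - 15/2*103²) = 1/(-99359 - 15/2*10609) = 1/(-99359 - 159135/2) = 1/(-357853/2) = -2/357853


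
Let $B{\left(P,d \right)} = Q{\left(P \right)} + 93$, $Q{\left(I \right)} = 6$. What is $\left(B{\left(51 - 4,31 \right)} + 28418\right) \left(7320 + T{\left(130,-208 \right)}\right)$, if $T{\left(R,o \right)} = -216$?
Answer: $202584768$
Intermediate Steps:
$B{\left(P,d \right)} = 99$ ($B{\left(P,d \right)} = 6 + 93 = 99$)
$\left(B{\left(51 - 4,31 \right)} + 28418\right) \left(7320 + T{\left(130,-208 \right)}\right) = \left(99 + 28418\right) \left(7320 - 216\right) = 28517 \cdot 7104 = 202584768$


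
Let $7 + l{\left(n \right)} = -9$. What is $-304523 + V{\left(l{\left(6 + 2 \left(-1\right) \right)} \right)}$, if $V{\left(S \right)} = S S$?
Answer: $-304267$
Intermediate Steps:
$l{\left(n \right)} = -16$ ($l{\left(n \right)} = -7 - 9 = -16$)
$V{\left(S \right)} = S^{2}$
$-304523 + V{\left(l{\left(6 + 2 \left(-1\right) \right)} \right)} = -304523 + \left(-16\right)^{2} = -304523 + 256 = -304267$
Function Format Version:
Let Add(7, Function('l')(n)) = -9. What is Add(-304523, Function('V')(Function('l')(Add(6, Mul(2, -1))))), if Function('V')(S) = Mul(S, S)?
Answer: -304267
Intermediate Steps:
Function('l')(n) = -16 (Function('l')(n) = Add(-7, -9) = -16)
Function('V')(S) = Pow(S, 2)
Add(-304523, Function('V')(Function('l')(Add(6, Mul(2, -1))))) = Add(-304523, Pow(-16, 2)) = Add(-304523, 256) = -304267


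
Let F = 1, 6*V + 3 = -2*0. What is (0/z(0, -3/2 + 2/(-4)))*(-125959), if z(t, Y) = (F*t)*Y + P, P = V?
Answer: 0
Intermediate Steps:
V = -½ (V = -½ + (-2*0)/6 = -½ + (⅙)*0 = -½ + 0 = -½ ≈ -0.50000)
P = -½ ≈ -0.50000
z(t, Y) = -½ + Y*t (z(t, Y) = (1*t)*Y - ½ = t*Y - ½ = Y*t - ½ = -½ + Y*t)
(0/z(0, -3/2 + 2/(-4)))*(-125959) = (0/(-½ + (-3/2 + 2/(-4))*0))*(-125959) = (0/(-½ + (-3*½ + 2*(-¼))*0))*(-125959) = (0/(-½ + (-3/2 - ½)*0))*(-125959) = (0/(-½ - 2*0))*(-125959) = (0/(-½ + 0))*(-125959) = (0/(-½))*(-125959) = (0*(-2))*(-125959) = 0*(-125959) = 0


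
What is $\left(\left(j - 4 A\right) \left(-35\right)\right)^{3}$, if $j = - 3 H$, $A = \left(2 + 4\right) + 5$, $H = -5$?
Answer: $1045678375$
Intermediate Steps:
$A = 11$ ($A = 6 + 5 = 11$)
$j = 15$ ($j = \left(-3\right) \left(-5\right) = 15$)
$\left(\left(j - 4 A\right) \left(-35\right)\right)^{3} = \left(\left(15 - 44\right) \left(-35\right)\right)^{3} = \left(\left(-29\right) \left(-35\right)\right)^{3} = 1015^{3} = 1045678375$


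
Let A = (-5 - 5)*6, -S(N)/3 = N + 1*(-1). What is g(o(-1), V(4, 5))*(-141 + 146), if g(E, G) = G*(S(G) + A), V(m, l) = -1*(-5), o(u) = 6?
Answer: -1800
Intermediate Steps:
S(N) = 3 - 3*N (S(N) = -3*(N + 1*(-1)) = -3*(N - 1) = -3*(-1 + N) = 3 - 3*N)
A = -60 (A = -10*6 = -60)
V(m, l) = 5
g(E, G) = G*(-57 - 3*G) (g(E, G) = G*((3 - 3*G) - 60) = G*(-57 - 3*G))
g(o(-1), V(4, 5))*(-141 + 146) = (-3*5*(19 + 5))*(-141 + 146) = -3*5*24*5 = -360*5 = -1800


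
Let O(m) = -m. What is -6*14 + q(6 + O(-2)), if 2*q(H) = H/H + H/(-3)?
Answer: -509/6 ≈ -84.833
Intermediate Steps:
q(H) = 1/2 - H/6 (q(H) = (H/H + H/(-3))/2 = (1 + H*(-1/3))/2 = (1 - H/3)/2 = 1/2 - H/6)
-6*14 + q(6 + O(-2)) = -6*14 + (1/2 - (6 - 1*(-2))/6) = -84 + (1/2 - (6 + 2)/6) = -84 + (1/2 - 1/6*8) = -84 + (1/2 - 4/3) = -84 - 5/6 = -509/6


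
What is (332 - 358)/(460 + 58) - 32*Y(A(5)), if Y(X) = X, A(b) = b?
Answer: -41453/259 ≈ -160.05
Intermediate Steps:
(332 - 358)/(460 + 58) - 32*Y(A(5)) = (332 - 358)/(460 + 58) - 32*5 = -26/518 - 160 = -26*1/518 - 160 = -13/259 - 160 = -41453/259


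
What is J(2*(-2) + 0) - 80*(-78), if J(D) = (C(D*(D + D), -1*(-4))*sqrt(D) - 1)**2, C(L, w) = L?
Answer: 2145 - 128*I ≈ 2145.0 - 128.0*I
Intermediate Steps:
J(D) = (-1 + 2*D**(5/2))**2 (J(D) = ((D*(D + D))*sqrt(D) - 1)**2 = ((D*(2*D))*sqrt(D) - 1)**2 = ((2*D**2)*sqrt(D) - 1)**2 = (2*D**(5/2) - 1)**2 = (-1 + 2*D**(5/2))**2)
J(2*(-2) + 0) - 80*(-78) = (-1 + 2*(2*(-2) + 0)**(5/2))**2 - 80*(-78) = (-1 + 2*(-4 + 0)**(5/2))**2 + 6240 = (-1 + 2*(-4)**(5/2))**2 + 6240 = (-1 + 2*(32*I))**2 + 6240 = (-1 + 64*I)**2 + 6240 = 6240 + (-1 + 64*I)**2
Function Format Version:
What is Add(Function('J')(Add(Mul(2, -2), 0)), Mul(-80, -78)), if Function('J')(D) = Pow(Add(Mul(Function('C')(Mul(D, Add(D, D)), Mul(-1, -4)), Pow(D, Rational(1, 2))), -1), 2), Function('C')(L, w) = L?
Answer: Add(2145, Mul(-128, I)) ≈ Add(2145.0, Mul(-128.00, I))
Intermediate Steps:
Function('J')(D) = Pow(Add(-1, Mul(2, Pow(D, Rational(5, 2)))), 2) (Function('J')(D) = Pow(Add(Mul(Mul(D, Add(D, D)), Pow(D, Rational(1, 2))), -1), 2) = Pow(Add(Mul(Mul(D, Mul(2, D)), Pow(D, Rational(1, 2))), -1), 2) = Pow(Add(Mul(Mul(2, Pow(D, 2)), Pow(D, Rational(1, 2))), -1), 2) = Pow(Add(Mul(2, Pow(D, Rational(5, 2))), -1), 2) = Pow(Add(-1, Mul(2, Pow(D, Rational(5, 2)))), 2))
Add(Function('J')(Add(Mul(2, -2), 0)), Mul(-80, -78)) = Add(Pow(Add(-1, Mul(2, Pow(Add(Mul(2, -2), 0), Rational(5, 2)))), 2), Mul(-80, -78)) = Add(Pow(Add(-1, Mul(2, Pow(Add(-4, 0), Rational(5, 2)))), 2), 6240) = Add(Pow(Add(-1, Mul(2, Pow(-4, Rational(5, 2)))), 2), 6240) = Add(Pow(Add(-1, Mul(2, Mul(32, I))), 2), 6240) = Add(Pow(Add(-1, Mul(64, I)), 2), 6240) = Add(6240, Pow(Add(-1, Mul(64, I)), 2))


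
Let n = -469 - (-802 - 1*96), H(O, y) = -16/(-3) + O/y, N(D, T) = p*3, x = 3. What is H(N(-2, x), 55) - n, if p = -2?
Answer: -69923/165 ≈ -423.78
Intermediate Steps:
N(D, T) = -6 (N(D, T) = -2*3 = -6)
H(O, y) = 16/3 + O/y (H(O, y) = -16*(-1/3) + O/y = 16/3 + O/y)
n = 429 (n = -469 - (-802 - 96) = -469 - 1*(-898) = -469 + 898 = 429)
H(N(-2, x), 55) - n = (16/3 - 6/55) - 1*429 = (16/3 - 6*1/55) - 429 = (16/3 - 6/55) - 429 = 862/165 - 429 = -69923/165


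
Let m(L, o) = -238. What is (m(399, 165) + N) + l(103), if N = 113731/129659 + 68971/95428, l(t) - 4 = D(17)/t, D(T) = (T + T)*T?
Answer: -289025811325277/1274429202356 ≈ -226.79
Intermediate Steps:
D(T) = 2*T² (D(T) = (2*T)*T = 2*T²)
l(t) = 4 + 578/t (l(t) = 4 + (2*17²)/t = 4 + (2*289)/t = 4 + 578/t)
N = 19795832757/12373099052 (N = 113731*(1/129659) + 68971*(1/95428) = 113731/129659 + 68971/95428 = 19795832757/12373099052 ≈ 1.5999)
(m(399, 165) + N) + l(103) = (-238 + 19795832757/12373099052) + (4 + 578/103) = -2925001741619/12373099052 + (4 + 578*(1/103)) = -2925001741619/12373099052 + (4 + 578/103) = -2925001741619/12373099052 + 990/103 = -289025811325277/1274429202356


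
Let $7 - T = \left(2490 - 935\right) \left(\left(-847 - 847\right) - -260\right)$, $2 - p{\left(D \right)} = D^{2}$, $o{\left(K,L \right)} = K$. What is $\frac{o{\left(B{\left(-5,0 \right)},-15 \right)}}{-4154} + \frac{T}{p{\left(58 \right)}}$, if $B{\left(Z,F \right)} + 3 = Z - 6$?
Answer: $- \frac{4631430995}{6982874} \approx -663.26$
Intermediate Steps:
$B{\left(Z,F \right)} = -9 + Z$ ($B{\left(Z,F \right)} = -3 + \left(Z - 6\right) = -3 + \left(-6 + Z\right) = -9 + Z$)
$p{\left(D \right)} = 2 - D^{2}$
$T = 2229877$ ($T = 7 - \left(2490 - 935\right) \left(\left(-847 - 847\right) - -260\right) = 7 - 1555 \left(-1694 + 260\right) = 7 - 1555 \left(-1434\right) = 7 - -2229870 = 7 + 2229870 = 2229877$)
$\frac{o{\left(B{\left(-5,0 \right)},-15 \right)}}{-4154} + \frac{T}{p{\left(58 \right)}} = \frac{-9 - 5}{-4154} + \frac{2229877}{2 - 58^{2}} = \left(-14\right) \left(- \frac{1}{4154}\right) + \frac{2229877}{2 - 3364} = \frac{7}{2077} + \frac{2229877}{2 - 3364} = \frac{7}{2077} + \frac{2229877}{-3362} = \frac{7}{2077} + 2229877 \left(- \frac{1}{3362}\right) = \frac{7}{2077} - \frac{2229877}{3362} = - \frac{4631430995}{6982874}$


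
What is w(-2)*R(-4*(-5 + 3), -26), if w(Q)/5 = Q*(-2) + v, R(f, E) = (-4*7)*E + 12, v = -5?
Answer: -3700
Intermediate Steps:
R(f, E) = 12 - 28*E (R(f, E) = -28*E + 12 = 12 - 28*E)
w(Q) = -25 - 10*Q (w(Q) = 5*(Q*(-2) - 5) = 5*(-2*Q - 5) = 5*(-5 - 2*Q) = -25 - 10*Q)
w(-2)*R(-4*(-5 + 3), -26) = (-25 - 10*(-2))*(12 - 28*(-26)) = (-25 + 20)*(12 + 728) = -5*740 = -3700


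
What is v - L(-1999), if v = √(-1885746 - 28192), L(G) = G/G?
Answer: -1 + I*√1913938 ≈ -1.0 + 1383.5*I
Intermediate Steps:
L(G) = 1
v = I*√1913938 (v = √(-1913938) = I*√1913938 ≈ 1383.5*I)
v - L(-1999) = I*√1913938 - 1*1 = I*√1913938 - 1 = -1 + I*√1913938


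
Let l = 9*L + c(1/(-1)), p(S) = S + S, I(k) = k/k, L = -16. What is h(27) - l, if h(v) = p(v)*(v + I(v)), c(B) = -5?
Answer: 1661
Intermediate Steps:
I(k) = 1
p(S) = 2*S
l = -149 (l = 9*(-16) - 5 = -144 - 5 = -149)
h(v) = 2*v*(1 + v) (h(v) = (2*v)*(v + 1) = (2*v)*(1 + v) = 2*v*(1 + v))
h(27) - l = 2*27*(1 + 27) - 1*(-149) = 2*27*28 + 149 = 1512 + 149 = 1661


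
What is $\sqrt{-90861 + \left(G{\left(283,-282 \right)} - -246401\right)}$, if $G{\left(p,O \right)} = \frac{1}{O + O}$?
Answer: $\frac{\sqrt{12369162819}}{282} \approx 394.39$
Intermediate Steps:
$G{\left(p,O \right)} = \frac{1}{2 O}$
$\sqrt{-90861 + \left(G{\left(283,-282 \right)} - -246401\right)} = \sqrt{-90861 + \left(\frac{1}{2 \left(-282\right)} - -246401\right)} = \sqrt{-90861 + \left(\frac{1}{2} \left(- \frac{1}{282}\right) + 246401\right)} = \sqrt{-90861 + \left(- \frac{1}{564} + 246401\right)} = \sqrt{-90861 + \frac{138970163}{564}} = \sqrt{\frac{87724559}{564}} = \frac{\sqrt{12369162819}}{282}$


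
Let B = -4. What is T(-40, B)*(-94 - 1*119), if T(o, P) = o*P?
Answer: -34080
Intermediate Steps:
T(o, P) = P*o
T(-40, B)*(-94 - 1*119) = (-4*(-40))*(-94 - 1*119) = 160*(-94 - 119) = 160*(-213) = -34080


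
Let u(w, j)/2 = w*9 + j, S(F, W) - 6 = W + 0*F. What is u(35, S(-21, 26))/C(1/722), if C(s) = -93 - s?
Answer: -501068/67147 ≈ -7.4623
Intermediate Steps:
S(F, W) = 6 + W (S(F, W) = 6 + (W + 0*F) = 6 + (W + 0) = 6 + W)
u(w, j) = 2*j + 18*w (u(w, j) = 2*(w*9 + j) = 2*(9*w + j) = 2*(j + 9*w) = 2*j + 18*w)
u(35, S(-21, 26))/C(1/722) = (2*(6 + 26) + 18*35)/(-93 - 1/722) = (2*32 + 630)/(-93 - 1*1/722) = (64 + 630)/(-93 - 1/722) = 694/(-67147/722) = 694*(-722/67147) = -501068/67147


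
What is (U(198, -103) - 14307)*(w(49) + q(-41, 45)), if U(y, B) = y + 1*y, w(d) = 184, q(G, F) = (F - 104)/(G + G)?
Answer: -210709917/82 ≈ -2.5696e+6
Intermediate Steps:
q(G, F) = (-104 + F)/(2*G) (q(G, F) = (-104 + F)/((2*G)) = (-104 + F)*(1/(2*G)) = (-104 + F)/(2*G))
U(y, B) = 2*y (U(y, B) = y + y = 2*y)
(U(198, -103) - 14307)*(w(49) + q(-41, 45)) = (2*198 - 14307)*(184 + (½)*(-104 + 45)/(-41)) = (396 - 14307)*(184 + (½)*(-1/41)*(-59)) = -13911*(184 + 59/82) = -13911*15147/82 = -210709917/82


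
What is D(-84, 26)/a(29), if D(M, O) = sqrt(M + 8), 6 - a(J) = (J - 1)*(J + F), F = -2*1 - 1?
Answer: -I*sqrt(19)/361 ≈ -0.012075*I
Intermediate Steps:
F = -3 (F = -2 - 1 = -3)
a(J) = 6 - (-1 + J)*(-3 + J) (a(J) = 6 - (J - 1)*(J - 3) = 6 - (-1 + J)*(-3 + J))
D(M, O) = sqrt(8 + M)
D(-84, 26)/a(29) = sqrt(8 - 84)/(3 - 1*29**2 + 4*29) = sqrt(-76)/(3 - 1*841 + 116) = (2*I*sqrt(19))/(3 - 841 + 116) = (2*I*sqrt(19))/(-722) = (2*I*sqrt(19))*(-1/722) = -I*sqrt(19)/361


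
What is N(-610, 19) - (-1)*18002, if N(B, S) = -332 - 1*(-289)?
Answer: 17959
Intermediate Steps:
N(B, S) = -43 (N(B, S) = -332 + 289 = -43)
N(-610, 19) - (-1)*18002 = -43 - (-1)*18002 = -43 - 1*(-18002) = -43 + 18002 = 17959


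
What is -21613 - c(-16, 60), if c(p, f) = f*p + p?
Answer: -20637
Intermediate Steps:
c(p, f) = p + f*p
-21613 - c(-16, 60) = -21613 - (-16)*(1 + 60) = -21613 - (-16)*61 = -21613 - 1*(-976) = -21613 + 976 = -20637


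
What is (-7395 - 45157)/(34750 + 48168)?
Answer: -26276/41459 ≈ -0.63378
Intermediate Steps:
(-7395 - 45157)/(34750 + 48168) = -52552/82918 = -52552*1/82918 = -26276/41459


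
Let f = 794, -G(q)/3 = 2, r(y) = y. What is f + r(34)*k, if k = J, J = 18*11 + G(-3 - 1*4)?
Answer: 7322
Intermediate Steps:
G(q) = -6 (G(q) = -3*2 = -6)
J = 192 (J = 18*11 - 6 = 198 - 6 = 192)
k = 192
f + r(34)*k = 794 + 34*192 = 794 + 6528 = 7322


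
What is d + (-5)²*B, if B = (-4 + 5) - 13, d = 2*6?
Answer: -288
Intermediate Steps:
d = 12
B = -12 (B = 1 - 13 = -12)
d + (-5)²*B = 12 + (-5)²*(-12) = 12 + 25*(-12) = 12 - 300 = -288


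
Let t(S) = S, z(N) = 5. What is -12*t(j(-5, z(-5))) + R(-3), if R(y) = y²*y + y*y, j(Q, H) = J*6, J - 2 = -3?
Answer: 54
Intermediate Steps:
J = -1 (J = 2 - 3 = -1)
j(Q, H) = -6 (j(Q, H) = -1*6 = -6)
R(y) = y² + y³ (R(y) = y³ + y² = y² + y³)
-12*t(j(-5, z(-5))) + R(-3) = -12*(-6) + (-3)²*(1 - 3) = 72 + 9*(-2) = 72 - 18 = 54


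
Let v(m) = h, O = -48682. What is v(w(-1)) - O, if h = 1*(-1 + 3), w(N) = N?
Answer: 48684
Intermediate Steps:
h = 2 (h = 1*2 = 2)
v(m) = 2
v(w(-1)) - O = 2 - 1*(-48682) = 2 + 48682 = 48684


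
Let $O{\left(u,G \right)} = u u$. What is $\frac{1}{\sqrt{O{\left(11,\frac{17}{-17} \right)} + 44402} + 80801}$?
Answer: $\frac{49}{3959222} - \frac{3 \sqrt{4947}}{6528757078} \approx 1.2344 \cdot 10^{-5}$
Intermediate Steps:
$O{\left(u,G \right)} = u^{2}$
$\frac{1}{\sqrt{O{\left(11,\frac{17}{-17} \right)} + 44402} + 80801} = \frac{1}{\sqrt{11^{2} + 44402} + 80801} = \frac{1}{\sqrt{121 + 44402} + 80801} = \frac{1}{\sqrt{44523} + 80801} = \frac{1}{3 \sqrt{4947} + 80801} = \frac{1}{80801 + 3 \sqrt{4947}}$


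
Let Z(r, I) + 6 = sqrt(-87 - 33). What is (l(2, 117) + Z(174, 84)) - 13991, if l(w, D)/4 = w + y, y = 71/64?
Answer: -223753/16 + 2*I*sqrt(30) ≈ -13985.0 + 10.954*I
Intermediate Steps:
y = 71/64 (y = 71*(1/64) = 71/64 ≈ 1.1094)
l(w, D) = 71/16 + 4*w (l(w, D) = 4*(w + 71/64) = 4*(71/64 + w) = 71/16 + 4*w)
Z(r, I) = -6 + 2*I*sqrt(30) (Z(r, I) = -6 + sqrt(-87 - 33) = -6 + sqrt(-120) = -6 + 2*I*sqrt(30))
(l(2, 117) + Z(174, 84)) - 13991 = ((71/16 + 4*2) + (-6 + 2*I*sqrt(30))) - 13991 = ((71/16 + 8) + (-6 + 2*I*sqrt(30))) - 13991 = (199/16 + (-6 + 2*I*sqrt(30))) - 13991 = (103/16 + 2*I*sqrt(30)) - 13991 = -223753/16 + 2*I*sqrt(30)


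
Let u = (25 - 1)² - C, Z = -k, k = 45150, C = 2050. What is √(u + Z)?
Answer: 4*I*√2914 ≈ 215.93*I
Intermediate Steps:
Z = -45150 (Z = -1*45150 = -45150)
u = -1474 (u = (25 - 1)² - 1*2050 = 24² - 2050 = 576 - 2050 = -1474)
√(u + Z) = √(-1474 - 45150) = √(-46624) = 4*I*√2914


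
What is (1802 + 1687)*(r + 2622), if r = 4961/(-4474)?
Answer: 40911549963/4474 ≈ 9.1443e+6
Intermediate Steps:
r = -4961/4474 (r = 4961*(-1/4474) = -4961/4474 ≈ -1.1089)
(1802 + 1687)*(r + 2622) = (1802 + 1687)*(-4961/4474 + 2622) = 3489*(11725867/4474) = 40911549963/4474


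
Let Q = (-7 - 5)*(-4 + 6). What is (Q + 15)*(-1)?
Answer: 9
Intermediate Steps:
Q = -24 (Q = -12*2 = -24)
(Q + 15)*(-1) = (-24 + 15)*(-1) = -9*(-1) = 9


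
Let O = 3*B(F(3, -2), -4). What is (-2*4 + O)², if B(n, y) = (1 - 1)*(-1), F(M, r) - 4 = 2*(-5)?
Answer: 64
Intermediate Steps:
F(M, r) = -6 (F(M, r) = 4 + 2*(-5) = 4 - 10 = -6)
B(n, y) = 0 (B(n, y) = 0*(-1) = 0)
O = 0 (O = 3*0 = 0)
(-2*4 + O)² = (-2*4 + 0)² = (-8 + 0)² = (-8)² = 64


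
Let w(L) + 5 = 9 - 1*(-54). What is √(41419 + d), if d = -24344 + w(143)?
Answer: √17133 ≈ 130.89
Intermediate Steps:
w(L) = 58 (w(L) = -5 + (9 - 1*(-54)) = -5 + (9 + 54) = -5 + 63 = 58)
d = -24286 (d = -24344 + 58 = -24286)
√(41419 + d) = √(41419 - 24286) = √17133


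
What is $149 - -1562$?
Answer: $1711$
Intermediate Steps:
$149 - -1562 = 149 + 1562 = 1711$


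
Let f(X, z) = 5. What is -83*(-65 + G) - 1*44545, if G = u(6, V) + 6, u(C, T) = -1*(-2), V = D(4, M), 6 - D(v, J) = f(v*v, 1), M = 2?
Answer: -39814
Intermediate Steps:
D(v, J) = 1 (D(v, J) = 6 - 1*5 = 6 - 5 = 1)
V = 1
u(C, T) = 2
G = 8 (G = 2 + 6 = 8)
-83*(-65 + G) - 1*44545 = -83*(-65 + 8) - 1*44545 = -83*(-57) - 44545 = 4731 - 44545 = -39814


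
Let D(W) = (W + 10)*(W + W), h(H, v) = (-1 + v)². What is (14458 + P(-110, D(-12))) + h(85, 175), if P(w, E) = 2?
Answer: 44736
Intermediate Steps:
D(W) = 2*W*(10 + W) (D(W) = (10 + W)*(2*W) = 2*W*(10 + W))
(14458 + P(-110, D(-12))) + h(85, 175) = (14458 + 2) + (-1 + 175)² = 14460 + 174² = 14460 + 30276 = 44736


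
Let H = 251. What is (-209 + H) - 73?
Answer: -31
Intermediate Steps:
(-209 + H) - 73 = (-209 + 251) - 73 = 42 - 73 = -31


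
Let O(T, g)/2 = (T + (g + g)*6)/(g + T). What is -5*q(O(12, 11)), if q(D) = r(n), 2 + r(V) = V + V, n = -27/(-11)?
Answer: -160/11 ≈ -14.545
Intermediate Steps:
n = 27/11 (n = -27*(-1/11) = 27/11 ≈ 2.4545)
r(V) = -2 + 2*V (r(V) = -2 + (V + V) = -2 + 2*V)
O(T, g) = 2*(T + 12*g)/(T + g) (O(T, g) = 2*((T + (g + g)*6)/(g + T)) = 2*((T + (2*g)*6)/(T + g)) = 2*((T + 12*g)/(T + g)) = 2*(T + 12*g)/(T + g))
q(D) = 32/11 (q(D) = -2 + 2*(27/11) = -2 + 54/11 = 32/11)
-5*q(O(12, 11)) = -5*32/11 = -160/11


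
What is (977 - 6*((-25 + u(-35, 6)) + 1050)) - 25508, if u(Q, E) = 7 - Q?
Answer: -30933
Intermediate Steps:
(977 - 6*((-25 + u(-35, 6)) + 1050)) - 25508 = (977 - 6*((-25 + (7 - 1*(-35))) + 1050)) - 25508 = (977 - 6*((-25 + (7 + 35)) + 1050)) - 25508 = (977 - 6*((-25 + 42) + 1050)) - 25508 = (977 - 6*(17 + 1050)) - 25508 = (977 - 6*1067) - 25508 = (977 - 6402) - 25508 = -5425 - 25508 = -30933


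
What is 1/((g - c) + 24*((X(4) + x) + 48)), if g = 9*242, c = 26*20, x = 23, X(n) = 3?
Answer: 1/3434 ≈ 0.00029121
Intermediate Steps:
c = 520
g = 2178
1/((g - c) + 24*((X(4) + x) + 48)) = 1/((2178 - 1*520) + 24*((3 + 23) + 48)) = 1/((2178 - 520) + 24*(26 + 48)) = 1/(1658 + 24*74) = 1/(1658 + 1776) = 1/3434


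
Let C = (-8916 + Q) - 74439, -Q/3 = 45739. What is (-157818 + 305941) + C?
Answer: -72449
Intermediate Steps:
Q = -137217 (Q = -3*45739 = -137217)
C = -220572 (C = (-8916 - 137217) - 74439 = -146133 - 74439 = -220572)
(-157818 + 305941) + C = (-157818 + 305941) - 220572 = 148123 - 220572 = -72449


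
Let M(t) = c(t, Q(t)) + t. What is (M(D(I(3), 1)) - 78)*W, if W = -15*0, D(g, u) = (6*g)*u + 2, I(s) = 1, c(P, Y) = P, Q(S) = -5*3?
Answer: 0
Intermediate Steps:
Q(S) = -15
D(g, u) = 2 + 6*g*u (D(g, u) = 6*g*u + 2 = 2 + 6*g*u)
W = 0
M(t) = 2*t (M(t) = t + t = 2*t)
(M(D(I(3), 1)) - 78)*W = (2*(2 + 6*1*1) - 78)*0 = (2*(2 + 6) - 78)*0 = (2*8 - 78)*0 = (16 - 78)*0 = -62*0 = 0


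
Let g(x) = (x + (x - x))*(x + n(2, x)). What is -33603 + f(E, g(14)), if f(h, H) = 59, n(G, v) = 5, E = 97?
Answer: -33544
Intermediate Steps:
g(x) = x*(5 + x) (g(x) = (x + (x - x))*(x + 5) = (x + 0)*(5 + x) = x*(5 + x))
-33603 + f(E, g(14)) = -33603 + 59 = -33544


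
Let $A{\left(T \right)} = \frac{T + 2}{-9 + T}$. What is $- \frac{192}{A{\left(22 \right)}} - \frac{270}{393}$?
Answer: $- \frac{13714}{131} \approx -104.69$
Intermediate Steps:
$A{\left(T \right)} = \frac{2 + T}{-9 + T}$
$- \frac{192}{A{\left(22 \right)}} - \frac{270}{393} = - \frac{192}{\frac{1}{-9 + 22} \left(2 + 22\right)} - \frac{270}{393} = - \frac{192}{\frac{1}{13} \cdot 24} - \frac{90}{131} = - \frac{192}{\frac{24}{13}} - \frac{90}{131} = \left(-192\right) \frac{13}{24} - \frac{90}{131} = -104 - \frac{90}{131} = - \frac{13714}{131}$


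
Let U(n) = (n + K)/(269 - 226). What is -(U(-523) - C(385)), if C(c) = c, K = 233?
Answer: 16845/43 ≈ 391.74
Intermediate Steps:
U(n) = 233/43 + n/43 (U(n) = (n + 233)/(269 - 226) = (233 + n)/43 = (233 + n)*(1/43) = 233/43 + n/43)
-(U(-523) - C(385)) = -((233/43 + (1/43)*(-523)) - 1*385) = -((233/43 - 523/43) - 385) = -(-290/43 - 385) = -1*(-16845/43) = 16845/43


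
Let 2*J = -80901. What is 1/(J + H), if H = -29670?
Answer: -2/140241 ≈ -1.4261e-5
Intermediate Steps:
J = -80901/2 (J = (1/2)*(-80901) = -80901/2 ≈ -40451.)
1/(J + H) = 1/(-80901/2 - 29670) = 1/(-140241/2) = -2/140241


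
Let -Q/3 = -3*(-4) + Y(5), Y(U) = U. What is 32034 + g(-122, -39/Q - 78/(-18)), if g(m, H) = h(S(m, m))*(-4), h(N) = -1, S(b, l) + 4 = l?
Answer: 32038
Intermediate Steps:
S(b, l) = -4 + l
Q = -51 (Q = -3*(-3*(-4) + 5) = -3*(12 + 5) = -3*17 = -51)
g(m, H) = 4 (g(m, H) = -1*(-4) = 4)
32034 + g(-122, -39/Q - 78/(-18)) = 32034 + 4 = 32038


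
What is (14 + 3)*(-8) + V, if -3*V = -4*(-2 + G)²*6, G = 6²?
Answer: 9112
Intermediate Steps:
G = 36
V = 9248 (V = -(-4*(-2 + 36)²)*6/3 = -(-4*34²)*6/3 = -(-4*1156)*6/3 = -(-4624)*6/3 = -⅓*(-27744) = 9248)
(14 + 3)*(-8) + V = (14 + 3)*(-8) + 9248 = 17*(-8) + 9248 = -136 + 9248 = 9112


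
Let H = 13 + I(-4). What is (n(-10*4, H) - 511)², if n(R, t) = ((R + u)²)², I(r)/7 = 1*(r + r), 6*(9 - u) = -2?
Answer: 5126260000389025/6561 ≈ 7.8132e+11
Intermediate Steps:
u = 28/3 (u = 9 - ⅙*(-2) = 9 + ⅓ = 28/3 ≈ 9.3333)
I(r) = 14*r (I(r) = 7*(1*(r + r)) = 7*(1*(2*r)) = 7*(2*r) = 14*r)
H = -43 (H = 13 + 14*(-4) = 13 - 56 = -43)
n(R, t) = (28/3 + R)⁴ (n(R, t) = ((R + 28/3)²)² = ((28/3 + R)²)² = (28/3 + R)⁴)
(n(-10*4, H) - 511)² = ((28 + 3*(-10*4))⁴/81 - 511)² = ((28 + 3*(-40))⁴/81 - 511)² = ((28 - 120)⁴/81 - 511)² = ((1/81)*(-92)⁴ - 511)² = ((1/81)*71639296 - 511)² = (71639296/81 - 511)² = (71597905/81)² = 5126260000389025/6561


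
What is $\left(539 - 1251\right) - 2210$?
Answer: $-2922$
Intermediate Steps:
$\left(539 - 1251\right) - 2210 = -712 - 2210 = -2922$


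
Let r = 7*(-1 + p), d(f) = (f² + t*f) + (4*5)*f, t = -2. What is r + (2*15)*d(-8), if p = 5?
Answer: -2372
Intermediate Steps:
d(f) = f² + 18*f (d(f) = (f² - 2*f) + (4*5)*f = (f² - 2*f) + 20*f = f² + 18*f)
r = 28 (r = 7*(-1 + 5) = 7*4 = 28)
r + (2*15)*d(-8) = 28 + (2*15)*(-8*(18 - 8)) = 28 + 30*(-8*10) = 28 + 30*(-80) = 28 - 2400 = -2372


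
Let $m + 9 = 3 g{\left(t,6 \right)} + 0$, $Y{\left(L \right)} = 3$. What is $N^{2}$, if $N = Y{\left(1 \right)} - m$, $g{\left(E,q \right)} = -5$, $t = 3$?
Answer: $729$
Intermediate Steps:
$m = -24$ ($m = -9 + \left(3 \left(-5\right) + 0\right) = -9 + \left(-15 + 0\right) = -9 - 15 = -24$)
$N = 27$ ($N = 3 - -24 = 3 + 24 = 27$)
$N^{2} = 27^{2} = 729$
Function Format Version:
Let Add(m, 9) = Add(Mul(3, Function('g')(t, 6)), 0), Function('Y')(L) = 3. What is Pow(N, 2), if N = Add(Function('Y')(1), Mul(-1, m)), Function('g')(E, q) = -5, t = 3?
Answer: 729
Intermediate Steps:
m = -24 (m = Add(-9, Add(Mul(3, -5), 0)) = Add(-9, Add(-15, 0)) = Add(-9, -15) = -24)
N = 27 (N = Add(3, Mul(-1, -24)) = Add(3, 24) = 27)
Pow(N, 2) = Pow(27, 2) = 729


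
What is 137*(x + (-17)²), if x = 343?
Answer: 86584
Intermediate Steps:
137*(x + (-17)²) = 137*(343 + (-17)²) = 137*(343 + 289) = 137*632 = 86584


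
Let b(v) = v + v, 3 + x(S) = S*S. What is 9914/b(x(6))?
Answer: 4957/33 ≈ 150.21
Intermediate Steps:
x(S) = -3 + S**2 (x(S) = -3 + S*S = -3 + S**2)
b(v) = 2*v
9914/b(x(6)) = 9914/((2*(-3 + 6**2))) = 9914/((2*(-3 + 36))) = 9914/((2*33)) = 9914/66 = 9914*(1/66) = 4957/33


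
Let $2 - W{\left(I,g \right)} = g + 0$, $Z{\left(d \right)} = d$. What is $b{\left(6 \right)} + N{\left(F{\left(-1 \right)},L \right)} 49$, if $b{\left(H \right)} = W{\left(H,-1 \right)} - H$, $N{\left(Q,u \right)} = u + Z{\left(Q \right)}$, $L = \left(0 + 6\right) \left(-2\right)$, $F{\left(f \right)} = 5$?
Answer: $-346$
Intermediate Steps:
$L = -12$ ($L = 6 \left(-2\right) = -12$)
$W{\left(I,g \right)} = 2 - g$ ($W{\left(I,g \right)} = 2 - \left(g + 0\right) = 2 - g$)
$N{\left(Q,u \right)} = Q + u$ ($N{\left(Q,u \right)} = u + Q = Q + u$)
$b{\left(H \right)} = 3 - H$ ($b{\left(H \right)} = \left(2 - -1\right) - H = \left(2 + 1\right) - H = 3 - H$)
$b{\left(6 \right)} + N{\left(F{\left(-1 \right)},L \right)} 49 = \left(3 - 6\right) + \left(5 - 12\right) 49 = \left(3 - 6\right) - 343 = -3 - 343 = -346$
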